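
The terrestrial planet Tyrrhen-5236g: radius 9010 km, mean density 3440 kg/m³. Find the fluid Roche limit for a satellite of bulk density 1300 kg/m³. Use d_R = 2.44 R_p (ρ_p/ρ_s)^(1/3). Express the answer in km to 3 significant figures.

d_R = 2.44 × 9010 km × (3440/1300)^(1/3)
    = 30400 km

30400 km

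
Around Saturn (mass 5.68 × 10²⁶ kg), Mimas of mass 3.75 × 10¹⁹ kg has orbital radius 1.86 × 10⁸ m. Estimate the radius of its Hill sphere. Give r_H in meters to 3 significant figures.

r_H ≈ a (m/3M)^(1/3)
    = (1.86 × 10⁸) × (3.75 × 10¹⁹ / (3 × 5.68 × 10²⁶))^(1/3)
    = 5.21 × 10⁵ m

5.21 × 10⁵ m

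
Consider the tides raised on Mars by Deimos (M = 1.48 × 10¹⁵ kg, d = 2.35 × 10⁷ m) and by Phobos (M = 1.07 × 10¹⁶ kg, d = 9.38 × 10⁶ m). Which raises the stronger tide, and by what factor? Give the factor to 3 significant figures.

Tidal acceleration ∝ M/d³, so compare M/d³ for each.
Deimos: (1.48 × 10¹⁵) / (2.35 × 10⁷)³ = 1.140 × 10⁻⁷
Phobos: (1.07 × 10¹⁶) / (9.38 × 10⁶)³ = 1.297 × 10⁻⁵
Ratio (larger/smaller) = 114

Phobos, by a factor of ≈ 114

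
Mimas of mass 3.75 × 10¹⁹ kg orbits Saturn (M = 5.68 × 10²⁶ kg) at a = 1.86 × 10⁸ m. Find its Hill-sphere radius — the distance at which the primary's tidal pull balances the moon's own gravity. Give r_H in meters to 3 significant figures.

r_H ≈ a (m/3M)^(1/3)
    = (1.86 × 10⁸) × (3.75 × 10¹⁹ / (3 × 5.68 × 10²⁶))^(1/3)
    = 5.21 × 10⁵ m

5.21 × 10⁵ m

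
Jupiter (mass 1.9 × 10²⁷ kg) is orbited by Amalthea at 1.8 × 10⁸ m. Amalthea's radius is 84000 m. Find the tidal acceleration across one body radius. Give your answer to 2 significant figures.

3.7 × 10⁻³ m/s²

Differencing GM/(d−r)² and GM/d² to first order in r/d gives 2GMr/d³.
a_tidal = 2GMr/d³
        = 2 × (6.674 × 10⁻¹¹) × (1.9 × 10²⁷) × (84000) / (1.8 × 10⁸)³
        = 3.7 × 10⁻³ m/s²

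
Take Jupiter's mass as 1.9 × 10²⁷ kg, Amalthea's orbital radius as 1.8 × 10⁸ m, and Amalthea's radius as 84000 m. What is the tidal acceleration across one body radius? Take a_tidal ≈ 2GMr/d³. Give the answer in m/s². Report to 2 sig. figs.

3.7 × 10⁻³ m/s²

Differencing GM/(d−r)² and GM/d² to first order in r/d gives 2GMr/d³.
a_tidal = 2GMr/d³
        = 2 × (6.674 × 10⁻¹¹) × (1.9 × 10²⁷) × (84000) / (1.8 × 10⁸)³
        = 3.7 × 10⁻³ m/s²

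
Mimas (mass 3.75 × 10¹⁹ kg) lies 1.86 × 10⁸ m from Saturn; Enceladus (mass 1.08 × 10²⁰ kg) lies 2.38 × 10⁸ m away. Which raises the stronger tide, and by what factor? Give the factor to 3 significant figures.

The tide-raising term goes as M/d³ (the gradient of a 1/d² field).
Mimas: (3.75 × 10¹⁹) / (1.86 × 10⁸)³ = 5.828 × 10⁻⁶
Enceladus: (1.08 × 10²⁰) / (2.38 × 10⁸)³ = 8.011 × 10⁻⁶
Ratio (larger/smaller) = 1.37

Enceladus, by a factor of ≈ 1.37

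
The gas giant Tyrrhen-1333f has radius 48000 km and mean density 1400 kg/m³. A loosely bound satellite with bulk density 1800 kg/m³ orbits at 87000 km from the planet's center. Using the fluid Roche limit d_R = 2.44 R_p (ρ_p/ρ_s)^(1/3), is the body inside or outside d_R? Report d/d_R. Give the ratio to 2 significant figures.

d_R = 2.44 × (48000 km) × (1400/1800)^(1/3) = 1.077 × 10⁵ km
d/d_R = (87000) / (1.077 × 10⁵) = 0.81
Since d/d_R < 1, the body is inside the Roche limit.

inside; d/d_R ≈ 0.81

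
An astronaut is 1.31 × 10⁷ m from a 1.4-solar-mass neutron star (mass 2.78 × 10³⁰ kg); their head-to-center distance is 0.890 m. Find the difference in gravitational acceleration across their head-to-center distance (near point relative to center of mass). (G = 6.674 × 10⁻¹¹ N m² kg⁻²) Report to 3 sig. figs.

Δg = 2GMr/d³
   = 2 × (6.674 × 10⁻¹¹) × (2.78 × 10³⁰) × (0.890) / (1.31 × 10⁷)³
   = 1.47 × 10⁻¹ m/s²

1.47 × 10⁻¹ m/s²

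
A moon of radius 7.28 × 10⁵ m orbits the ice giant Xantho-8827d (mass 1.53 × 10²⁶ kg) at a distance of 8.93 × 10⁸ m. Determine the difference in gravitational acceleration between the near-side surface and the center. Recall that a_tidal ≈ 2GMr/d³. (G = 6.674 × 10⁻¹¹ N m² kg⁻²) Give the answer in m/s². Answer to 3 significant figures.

2.09 × 10⁻⁵ m/s²

Δg = 2GMr/d³
   = 2 × (6.674 × 10⁻¹¹) × (1.53 × 10²⁶) × (7.28 × 10⁵) / (8.93 × 10⁸)³
   = 2.09 × 10⁻⁵ m/s²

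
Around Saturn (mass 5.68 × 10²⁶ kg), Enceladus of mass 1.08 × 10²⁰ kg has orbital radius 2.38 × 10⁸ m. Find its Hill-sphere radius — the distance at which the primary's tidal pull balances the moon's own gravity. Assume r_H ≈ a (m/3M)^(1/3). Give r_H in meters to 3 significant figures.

9.49 × 10⁵ m

r_H ≈ a (m/3M)^(1/3)
    = (2.38 × 10⁸) × (1.08 × 10²⁰ / (3 × 5.68 × 10²⁶))^(1/3)
    = 9.49 × 10⁵ m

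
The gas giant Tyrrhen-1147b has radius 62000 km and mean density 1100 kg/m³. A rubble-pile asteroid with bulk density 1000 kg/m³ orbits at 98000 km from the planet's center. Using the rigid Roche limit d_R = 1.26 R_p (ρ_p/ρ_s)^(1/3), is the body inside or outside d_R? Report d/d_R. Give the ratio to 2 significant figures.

d_R = 1.26 × (62000 km) × (1100/1000)^(1/3) = 80640 km
d/d_R = (98000) / (80640) = 1.2
Since d/d_R > 1, the body is outside the Roche limit.

outside; d/d_R ≈ 1.2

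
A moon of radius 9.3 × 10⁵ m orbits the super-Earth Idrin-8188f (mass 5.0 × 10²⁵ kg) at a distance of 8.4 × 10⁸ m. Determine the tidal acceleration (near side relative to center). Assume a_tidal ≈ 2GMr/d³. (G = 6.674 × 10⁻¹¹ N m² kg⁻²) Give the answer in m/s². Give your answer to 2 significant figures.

1.0 × 10⁻⁵ m/s²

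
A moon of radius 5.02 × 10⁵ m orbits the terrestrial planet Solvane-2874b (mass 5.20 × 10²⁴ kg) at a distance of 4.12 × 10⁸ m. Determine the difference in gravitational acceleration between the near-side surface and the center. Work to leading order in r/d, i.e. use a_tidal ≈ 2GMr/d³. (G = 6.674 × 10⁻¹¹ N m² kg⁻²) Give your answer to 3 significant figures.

4.98 × 10⁻⁶ m/s²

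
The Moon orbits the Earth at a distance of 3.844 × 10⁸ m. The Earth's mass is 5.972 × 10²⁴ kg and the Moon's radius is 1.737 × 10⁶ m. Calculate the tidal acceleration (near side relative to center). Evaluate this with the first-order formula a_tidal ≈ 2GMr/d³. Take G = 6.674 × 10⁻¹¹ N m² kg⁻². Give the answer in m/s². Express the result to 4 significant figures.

Since r ≪ d, expand the inverse-square field across one radius to get the leading 2GMr/d³ term.
Δa = 2GMr/d³
   = 2 × (6.674 × 10⁻¹¹) × (5.972 × 10²⁴) × (1.737 × 10⁶) / (3.844 × 10⁸)³
   = 2.438 × 10⁻⁵ m/s²

2.438 × 10⁻⁵ m/s²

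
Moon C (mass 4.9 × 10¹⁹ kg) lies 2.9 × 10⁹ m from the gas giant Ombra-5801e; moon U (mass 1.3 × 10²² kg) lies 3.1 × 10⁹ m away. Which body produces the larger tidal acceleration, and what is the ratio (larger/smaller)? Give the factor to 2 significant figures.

Moon U, by a factor of ≈ 220

Tidal stretch scales as M/d³; compute that for each body.
Moon C: (4.9 × 10¹⁹) / (2.9 × 10⁹)³ = 2.009 × 10⁻⁹
Moon U: (1.3 × 10²²) / (3.1 × 10⁹)³ = 4.364 × 10⁻⁷
Ratio (larger/smaller) = 220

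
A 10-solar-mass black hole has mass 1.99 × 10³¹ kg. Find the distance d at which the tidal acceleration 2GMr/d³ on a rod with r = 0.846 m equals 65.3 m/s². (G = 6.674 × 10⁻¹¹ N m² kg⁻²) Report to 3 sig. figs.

2GMr/d³ = a_tidal  ⇒  d = (2GMr / a_tidal)^(1/3)
d = (2 × 6.674×10⁻¹¹ × (1.99 × 10³¹) × (0.846) / (65.3))^(1/3)
  = 3.25 × 10⁶ m

3.25 × 10⁶ m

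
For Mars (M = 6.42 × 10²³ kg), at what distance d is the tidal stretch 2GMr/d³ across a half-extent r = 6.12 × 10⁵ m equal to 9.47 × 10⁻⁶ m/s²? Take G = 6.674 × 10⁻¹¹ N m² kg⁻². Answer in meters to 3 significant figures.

2GMr/d³ = a_tidal  ⇒  d = (2GMr / a_tidal)^(1/3)
d = (2 × 6.674×10⁻¹¹ × (6.42 × 10²³) × (6.12 × 10⁵) / (9.47 × 10⁻⁶))^(1/3)
  = 1.77 × 10⁸ m

1.77 × 10⁸ m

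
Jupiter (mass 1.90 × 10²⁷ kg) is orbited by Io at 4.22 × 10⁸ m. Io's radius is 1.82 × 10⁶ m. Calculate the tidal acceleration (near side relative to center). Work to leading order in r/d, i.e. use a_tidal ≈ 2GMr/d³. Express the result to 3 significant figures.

6.14 × 10⁻³ m/s²

Since r ≪ d, expand the inverse-square field across one radius to get the leading 2GMr/d³ term.
Δg = 2GMr/d³
   = 2 × (6.674 × 10⁻¹¹) × (1.90 × 10²⁷) × (1.82 × 10⁶) / (4.22 × 10⁸)³
   = 6.14 × 10⁻³ m/s²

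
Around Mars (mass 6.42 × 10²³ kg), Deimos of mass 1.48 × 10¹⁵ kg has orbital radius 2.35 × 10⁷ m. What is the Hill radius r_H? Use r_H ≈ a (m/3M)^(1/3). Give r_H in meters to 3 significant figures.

r_H ≈ a (m/3M)^(1/3)
    = (2.35 × 10⁷) × (1.48 × 10¹⁵ / (3 × 6.42 × 10²³))^(1/3)
    = 2.15 × 10⁴ m

2.15 × 10⁴ m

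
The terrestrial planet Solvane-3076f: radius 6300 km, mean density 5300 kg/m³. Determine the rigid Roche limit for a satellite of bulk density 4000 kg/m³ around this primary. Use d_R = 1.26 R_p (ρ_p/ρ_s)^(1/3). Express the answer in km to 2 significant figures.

8700 km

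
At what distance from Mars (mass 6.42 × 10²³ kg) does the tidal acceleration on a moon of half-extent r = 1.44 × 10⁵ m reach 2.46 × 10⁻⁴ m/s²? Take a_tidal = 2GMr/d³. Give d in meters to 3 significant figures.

2GMr/d³ = a_tidal  ⇒  d = (2GMr / a_tidal)^(1/3)
d = (2 × 6.674×10⁻¹¹ × (6.42 × 10²³) × (1.44 × 10⁵) / (2.46 × 10⁻⁴))^(1/3)
  = 3.69 × 10⁷ m

3.69 × 10⁷ m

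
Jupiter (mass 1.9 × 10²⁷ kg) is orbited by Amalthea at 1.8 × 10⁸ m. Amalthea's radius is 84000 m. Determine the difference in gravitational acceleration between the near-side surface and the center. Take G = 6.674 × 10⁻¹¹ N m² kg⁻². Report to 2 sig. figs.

3.7 × 10⁻³ m/s²

The tidal stretch is the gradient of GM/d² times the body's extent r, hence the 1/d³ dependence.
Δg = 2GMr/d³
   = 2 × (6.674 × 10⁻¹¹) × (1.9 × 10²⁷) × (84000) / (1.8 × 10⁸)³
   = 3.7 × 10⁻³ m/s²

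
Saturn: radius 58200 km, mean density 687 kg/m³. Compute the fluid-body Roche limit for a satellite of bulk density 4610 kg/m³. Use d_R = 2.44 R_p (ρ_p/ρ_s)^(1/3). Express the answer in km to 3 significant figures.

d_R = 2.44 × 58200 km × (687/4610)^(1/3)
    = 75300 km

75300 km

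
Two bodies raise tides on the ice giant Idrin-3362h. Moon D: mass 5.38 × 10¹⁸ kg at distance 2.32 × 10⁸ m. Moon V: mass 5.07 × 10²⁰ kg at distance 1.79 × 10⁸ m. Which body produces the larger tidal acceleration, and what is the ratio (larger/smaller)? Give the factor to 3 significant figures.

Tidal stretch scales as M/d³; compute that for each body.
Moon D: (5.38 × 10¹⁸) / (2.32 × 10⁸)³ = 4.308 × 10⁻⁷
Moon V: (5.07 × 10²⁰) / (1.79 × 10⁸)³ = 8.840 × 10⁻⁵
Ratio (larger/smaller) = 205

Moon V, by a factor of ≈ 205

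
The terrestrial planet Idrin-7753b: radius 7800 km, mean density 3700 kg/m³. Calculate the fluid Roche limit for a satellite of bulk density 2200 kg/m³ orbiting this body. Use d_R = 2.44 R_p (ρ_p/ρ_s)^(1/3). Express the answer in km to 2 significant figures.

d_R = 2.44 × 7800 km × (3700/2200)^(1/3)
    = 23000 km

23000 km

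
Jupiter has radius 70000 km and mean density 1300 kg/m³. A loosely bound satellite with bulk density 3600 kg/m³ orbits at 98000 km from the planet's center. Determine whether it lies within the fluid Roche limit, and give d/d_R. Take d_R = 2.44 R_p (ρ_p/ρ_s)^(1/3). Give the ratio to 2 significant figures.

inside; d/d_R ≈ 0.81

d_R = 2.44 × (70000 km) × (1300/3600)^(1/3) = 1.216 × 10⁵ km
d/d_R = (98000) / (1.216 × 10⁵) = 0.81
Since d/d_R < 1, the body is inside the Roche limit.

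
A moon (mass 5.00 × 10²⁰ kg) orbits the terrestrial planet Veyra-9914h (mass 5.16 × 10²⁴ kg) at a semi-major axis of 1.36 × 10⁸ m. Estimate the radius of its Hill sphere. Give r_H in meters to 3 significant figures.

4.33 × 10⁶ m

r_H ≈ a (m/3M)^(1/3)
    = (1.36 × 10⁸) × (5.00 × 10²⁰ / (3 × 5.16 × 10²⁴))^(1/3)
    = 4.33 × 10⁶ m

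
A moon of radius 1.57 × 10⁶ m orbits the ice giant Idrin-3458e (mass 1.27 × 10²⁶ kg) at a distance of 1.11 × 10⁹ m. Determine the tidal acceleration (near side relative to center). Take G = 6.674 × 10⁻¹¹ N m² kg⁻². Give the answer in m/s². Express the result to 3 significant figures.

Δg = 2GMr/d³
   = 2 × (6.674 × 10⁻¹¹) × (1.27 × 10²⁶) × (1.57 × 10⁶) / (1.11 × 10⁹)³
   = 1.95 × 10⁻⁵ m/s²

1.95 × 10⁻⁵ m/s²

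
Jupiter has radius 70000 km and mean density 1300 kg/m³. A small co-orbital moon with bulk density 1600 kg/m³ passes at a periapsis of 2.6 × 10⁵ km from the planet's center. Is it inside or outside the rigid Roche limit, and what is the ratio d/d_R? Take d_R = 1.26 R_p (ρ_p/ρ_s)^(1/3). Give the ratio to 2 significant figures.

outside; d/d_R ≈ 3.2

d_R = 1.26 × (70000 km) × (1300/1600)^(1/3) = 82300 km
d/d_R = (2.6 × 10⁵) / (82300) = 3.2
Since d/d_R > 1, the body is outside the Roche limit.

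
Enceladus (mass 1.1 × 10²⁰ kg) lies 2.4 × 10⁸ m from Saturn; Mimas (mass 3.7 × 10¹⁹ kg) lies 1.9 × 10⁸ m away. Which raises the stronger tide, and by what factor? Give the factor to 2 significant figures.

Enceladus, by a factor of ≈ 1.5

Compare M/d³ for the two perturbers:
Enceladus: (1.1 × 10²⁰) / (2.4 × 10⁸)³ = 7.957 × 10⁻⁶
Mimas: (3.7 × 10¹⁹) / (1.9 × 10⁸)³ = 5.394 × 10⁻⁶
Ratio (larger/smaller) = 1.5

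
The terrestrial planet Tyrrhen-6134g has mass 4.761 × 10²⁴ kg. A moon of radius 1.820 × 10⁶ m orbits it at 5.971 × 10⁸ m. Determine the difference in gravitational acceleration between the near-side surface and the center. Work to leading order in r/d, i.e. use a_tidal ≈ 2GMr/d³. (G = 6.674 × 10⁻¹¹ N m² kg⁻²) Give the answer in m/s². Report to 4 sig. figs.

Δg = 2GMr/d³
   = 2 × (6.674 × 10⁻¹¹) × (4.761 × 10²⁴) × (1.820 × 10⁶) / (5.971 × 10⁸)³
   = 5.433 × 10⁻⁶ m/s²

5.433 × 10⁻⁶ m/s²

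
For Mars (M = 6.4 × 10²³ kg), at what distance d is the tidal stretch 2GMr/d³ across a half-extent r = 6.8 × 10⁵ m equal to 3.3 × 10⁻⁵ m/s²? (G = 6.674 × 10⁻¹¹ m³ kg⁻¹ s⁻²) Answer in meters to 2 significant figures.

2GMr/d³ = a_tidal  ⇒  d = (2GMr / a_tidal)^(1/3)
d = (2 × 6.674×10⁻¹¹ × (6.4 × 10²³) × (6.8 × 10⁵) / (3.3 × 10⁻⁵))^(1/3)
  = 1.2 × 10⁸ m

1.2 × 10⁸ m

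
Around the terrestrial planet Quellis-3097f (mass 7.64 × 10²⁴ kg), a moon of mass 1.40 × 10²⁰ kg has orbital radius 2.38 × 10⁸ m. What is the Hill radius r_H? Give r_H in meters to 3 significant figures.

r_H ≈ a (m/3M)^(1/3)
    = (2.38 × 10⁸) × (1.40 × 10²⁰ / (3 × 7.64 × 10²⁴))^(1/3)
    = 4.35 × 10⁶ m

4.35 × 10⁶ m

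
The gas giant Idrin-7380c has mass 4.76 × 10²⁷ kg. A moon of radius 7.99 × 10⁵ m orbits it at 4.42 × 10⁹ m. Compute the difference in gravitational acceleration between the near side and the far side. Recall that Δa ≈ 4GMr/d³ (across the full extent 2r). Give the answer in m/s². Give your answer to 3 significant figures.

1.18 × 10⁻⁵ m/s²

The field gradient is 2GM/d³; across the full diameter 2r the difference is 4GMr/d³.
Δg = 4GMr/d³
   = 4 × (6.674 × 10⁻¹¹) × (4.76 × 10²⁷) × (7.99 × 10⁵) / (4.42 × 10⁹)³
   = 1.18 × 10⁻⁵ m/s²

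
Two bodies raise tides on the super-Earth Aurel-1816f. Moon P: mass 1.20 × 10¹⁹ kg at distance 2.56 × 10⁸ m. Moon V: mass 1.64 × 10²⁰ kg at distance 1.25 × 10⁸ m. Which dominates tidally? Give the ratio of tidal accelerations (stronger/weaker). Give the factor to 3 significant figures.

Tidal stretch scales as M/d³; compute that for each body.
Moon P: (1.20 × 10¹⁹) / (2.56 × 10⁸)³ = 7.153 × 10⁻⁷
Moon V: (1.64 × 10²⁰) / (1.25 × 10⁸)³ = 8.397 × 10⁻⁵
Ratio (larger/smaller) = 117

Moon V, by a factor of ≈ 117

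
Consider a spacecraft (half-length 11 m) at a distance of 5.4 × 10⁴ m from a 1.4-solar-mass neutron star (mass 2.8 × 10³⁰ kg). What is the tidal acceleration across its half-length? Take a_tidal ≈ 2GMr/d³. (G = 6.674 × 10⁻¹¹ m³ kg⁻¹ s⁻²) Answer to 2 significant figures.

a_tidal = 2GMr/d³
        = 2 × (6.674 × 10⁻¹¹) × (2.8 × 10³⁰) × (11) / (5.4 × 10⁴)³
        = 2.6 × 10⁷ m/s²

2.6 × 10⁷ m/s²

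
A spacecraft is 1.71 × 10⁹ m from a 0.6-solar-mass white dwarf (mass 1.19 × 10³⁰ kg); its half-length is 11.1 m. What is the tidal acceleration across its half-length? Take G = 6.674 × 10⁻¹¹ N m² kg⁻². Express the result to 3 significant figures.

3.53 × 10⁻⁷ m/s²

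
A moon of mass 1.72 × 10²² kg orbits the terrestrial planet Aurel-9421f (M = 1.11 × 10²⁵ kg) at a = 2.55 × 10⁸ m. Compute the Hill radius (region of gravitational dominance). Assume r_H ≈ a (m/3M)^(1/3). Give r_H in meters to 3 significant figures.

r_H ≈ a (m/3M)^(1/3)
    = (2.55 × 10⁸) × (1.72 × 10²² / (3 × 1.11 × 10²⁵))^(1/3)
    = 2.05 × 10⁷ m

2.05 × 10⁷ m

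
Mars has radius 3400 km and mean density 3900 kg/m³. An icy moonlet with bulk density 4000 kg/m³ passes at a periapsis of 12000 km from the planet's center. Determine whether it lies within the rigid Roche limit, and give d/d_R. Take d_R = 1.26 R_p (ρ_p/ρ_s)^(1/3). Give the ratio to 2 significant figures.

d_R = 1.26 × (3400 km) × (3900/4000)^(1/3) = 4248 km
d/d_R = (12000) / (4248) = 2.8
Since d/d_R > 1, the body is outside the Roche limit.

outside; d/d_R ≈ 2.8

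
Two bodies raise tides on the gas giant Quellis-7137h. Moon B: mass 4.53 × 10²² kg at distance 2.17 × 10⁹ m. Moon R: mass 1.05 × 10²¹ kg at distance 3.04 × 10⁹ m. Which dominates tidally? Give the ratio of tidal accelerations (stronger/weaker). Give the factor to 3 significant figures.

Compare M/d³ for the two perturbers:
Moon B: (4.53 × 10²²) / (2.17 × 10⁹)³ = 4.433 × 10⁻⁶
Moon R: (1.05 × 10²¹) / (3.04 × 10⁹)³ = 3.737 × 10⁻⁸
Ratio (larger/smaller) = 119

Moon B, by a factor of ≈ 119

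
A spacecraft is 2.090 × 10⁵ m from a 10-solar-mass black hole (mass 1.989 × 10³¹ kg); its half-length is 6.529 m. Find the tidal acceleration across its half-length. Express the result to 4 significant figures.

1.899 × 10⁶ m/s²

Δa = 2GMr/d³
   = 2 × (6.674 × 10⁻¹¹) × (1.989 × 10³¹) × (6.529) / (2.090 × 10⁵)³
   = 1.899 × 10⁶ m/s²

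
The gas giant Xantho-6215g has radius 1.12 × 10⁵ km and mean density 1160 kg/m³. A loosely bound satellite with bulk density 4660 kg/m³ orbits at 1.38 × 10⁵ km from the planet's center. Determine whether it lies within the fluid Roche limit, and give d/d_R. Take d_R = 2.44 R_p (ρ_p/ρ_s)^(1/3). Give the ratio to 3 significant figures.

d_R = 2.44 × (1.12 × 10⁵ km) × (1160/4660)^(1/3) = 1.719 × 10⁵ km
d/d_R = (1.38 × 10⁵) / (1.719 × 10⁵) = 0.803
Since d/d_R < 1, the body is inside the Roche limit.

inside; d/d_R ≈ 0.803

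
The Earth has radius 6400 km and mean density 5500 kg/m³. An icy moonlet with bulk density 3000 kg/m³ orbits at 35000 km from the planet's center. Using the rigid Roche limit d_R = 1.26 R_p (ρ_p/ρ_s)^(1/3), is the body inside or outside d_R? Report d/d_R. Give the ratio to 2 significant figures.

d_R = 1.26 × (6400 km) × (5500/3000)^(1/3) = 9870 km
d/d_R = (35000) / (9870) = 3.5
Since d/d_R > 1, the body is outside the Roche limit.

outside; d/d_R ≈ 3.5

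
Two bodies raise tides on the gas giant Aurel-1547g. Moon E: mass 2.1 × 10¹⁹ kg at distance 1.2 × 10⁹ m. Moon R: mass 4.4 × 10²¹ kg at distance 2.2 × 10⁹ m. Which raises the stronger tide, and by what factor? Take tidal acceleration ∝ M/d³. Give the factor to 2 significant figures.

Moon R, by a factor of ≈ 34

Tidal stretch scales as M/d³; compute that for each body.
Moon E: (2.1 × 10¹⁹) / (1.2 × 10⁹)³ = 1.215 × 10⁻⁸
Moon R: (4.4 × 10²¹) / (2.2 × 10⁹)³ = 4.132 × 10⁻⁷
Ratio (larger/smaller) = 34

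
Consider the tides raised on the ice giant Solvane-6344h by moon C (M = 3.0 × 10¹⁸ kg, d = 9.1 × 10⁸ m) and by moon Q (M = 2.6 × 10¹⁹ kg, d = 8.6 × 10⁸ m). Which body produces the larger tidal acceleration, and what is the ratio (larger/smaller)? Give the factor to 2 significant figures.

Tidal stretch scales as M/d³; compute that for each body.
Moon C: (3.0 × 10¹⁸) / (9.1 × 10⁸)³ = 3.981 × 10⁻⁹
Moon Q: (2.6 × 10¹⁹) / (8.6 × 10⁸)³ = 4.088 × 10⁻⁸
Ratio (larger/smaller) = 10

Moon Q, by a factor of ≈ 10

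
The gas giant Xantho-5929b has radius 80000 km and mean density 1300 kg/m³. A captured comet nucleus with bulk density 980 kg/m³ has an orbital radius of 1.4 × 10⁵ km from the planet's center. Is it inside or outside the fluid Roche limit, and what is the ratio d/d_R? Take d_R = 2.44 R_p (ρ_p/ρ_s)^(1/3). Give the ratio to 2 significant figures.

d_R = 2.44 × (80000 km) × (1300/980)^(1/3) = 2.145 × 10⁵ km
d/d_R = (1.4 × 10⁵) / (2.145 × 10⁵) = 0.65
Since d/d_R < 1, the body is inside the Roche limit.

inside; d/d_R ≈ 0.65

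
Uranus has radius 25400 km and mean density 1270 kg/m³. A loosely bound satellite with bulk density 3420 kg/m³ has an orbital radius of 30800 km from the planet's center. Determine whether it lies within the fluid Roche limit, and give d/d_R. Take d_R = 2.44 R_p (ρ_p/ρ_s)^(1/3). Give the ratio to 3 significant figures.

d_R = 2.44 × (25400 km) × (1270/3420)^(1/3) = 44550 km
d/d_R = (30800) / (44550) = 0.691
Since d/d_R < 1, the body is inside the Roche limit.

inside; d/d_R ≈ 0.691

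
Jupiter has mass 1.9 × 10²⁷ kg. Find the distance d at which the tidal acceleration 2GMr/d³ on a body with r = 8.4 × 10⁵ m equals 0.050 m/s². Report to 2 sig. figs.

2GMr/d³ = a_tidal  ⇒  d = (2GMr / a_tidal)^(1/3)
d = (2 × 6.674×10⁻¹¹ × (1.9 × 10²⁷) × (8.4 × 10⁵) / (0.050))^(1/3)
  = 1.6 × 10⁸ m

1.6 × 10⁸ m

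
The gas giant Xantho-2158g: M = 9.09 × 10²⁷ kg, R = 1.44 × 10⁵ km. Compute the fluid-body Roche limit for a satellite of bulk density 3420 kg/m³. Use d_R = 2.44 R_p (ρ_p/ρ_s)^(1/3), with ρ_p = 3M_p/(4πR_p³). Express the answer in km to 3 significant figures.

2.10 × 10⁵ km

ρ_p = 3M_p/(4πR_p³) = 3 × (9.09 × 10²⁷) / (4π × (1.44 × 10⁸ m)³) = 727 kg/m³
d_R = 2.44 × 1.44 × 10⁵ km × (727/3420)^(1/3)
    = 2.10 × 10⁵ km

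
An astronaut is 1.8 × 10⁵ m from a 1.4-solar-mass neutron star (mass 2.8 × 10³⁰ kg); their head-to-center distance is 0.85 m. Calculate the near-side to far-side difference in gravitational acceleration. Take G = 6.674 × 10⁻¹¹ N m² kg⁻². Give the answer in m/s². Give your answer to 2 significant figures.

Differencing GM/(d−r)² and GM/(d+r)² to first order in r/d gives 4GMr/d³.
Δa = 4GMr/d³
   = 4 × (6.674 × 10⁻¹¹) × (2.8 × 10³⁰) × (0.85) / (1.8 × 10⁵)³
   = 1.1 × 10⁵ m/s²

1.1 × 10⁵ m/s²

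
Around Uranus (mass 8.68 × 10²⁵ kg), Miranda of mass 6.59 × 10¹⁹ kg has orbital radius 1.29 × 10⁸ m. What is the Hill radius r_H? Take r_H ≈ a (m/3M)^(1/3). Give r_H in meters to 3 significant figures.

r_H ≈ a (m/3M)^(1/3)
    = (1.29 × 10⁸) × (6.59 × 10¹⁹ / (3 × 8.68 × 10²⁵))^(1/3)
    = 8.16 × 10⁵ m

8.16 × 10⁵ m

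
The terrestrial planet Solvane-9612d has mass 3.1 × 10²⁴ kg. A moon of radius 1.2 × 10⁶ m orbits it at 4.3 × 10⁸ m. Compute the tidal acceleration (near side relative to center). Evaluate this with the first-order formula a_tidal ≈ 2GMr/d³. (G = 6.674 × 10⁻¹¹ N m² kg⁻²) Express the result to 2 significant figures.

6.2 × 10⁻⁶ m/s²

Δg = 2GMr/d³
   = 2 × (6.674 × 10⁻¹¹) × (3.1 × 10²⁴) × (1.2 × 10⁶) / (4.3 × 10⁸)³
   = 6.2 × 10⁻⁶ m/s²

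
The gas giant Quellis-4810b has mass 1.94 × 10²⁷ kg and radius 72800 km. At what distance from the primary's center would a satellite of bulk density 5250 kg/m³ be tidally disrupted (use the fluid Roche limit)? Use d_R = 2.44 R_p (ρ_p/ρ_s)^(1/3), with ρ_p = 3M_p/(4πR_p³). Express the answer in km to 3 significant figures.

ρ_p = 3M_p/(4πR_p³) = 3 × (1.94 × 10²⁷) / (4π × (7.28 × 10⁷ m)³) = 1200 kg/m³
d_R = 2.44 × 72800 km × (1200/5250)^(1/3)
    = 1.09 × 10⁵ km

1.09 × 10⁵ km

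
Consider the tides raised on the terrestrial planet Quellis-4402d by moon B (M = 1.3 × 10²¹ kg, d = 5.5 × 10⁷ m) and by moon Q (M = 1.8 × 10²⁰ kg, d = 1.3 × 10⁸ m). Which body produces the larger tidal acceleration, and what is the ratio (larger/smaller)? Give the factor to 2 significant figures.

Moon B, by a factor of ≈ 95

The tide-raising term goes as M/d³ (the gradient of a 1/d² field).
Moon B: (1.3 × 10²¹) / (5.5 × 10⁷)³ = 7.814 × 10⁻³
Moon Q: (1.8 × 10²⁰) / (1.3 × 10⁸)³ = 8.193 × 10⁻⁵
Ratio (larger/smaller) = 95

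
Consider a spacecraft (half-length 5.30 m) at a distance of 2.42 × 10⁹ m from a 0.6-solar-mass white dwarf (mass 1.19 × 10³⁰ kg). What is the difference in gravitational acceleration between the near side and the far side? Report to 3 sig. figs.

a_tidal = 4GMr/d³
        = 4 × (6.674 × 10⁻¹¹) × (1.19 × 10³⁰) × (5.30) / (2.42 × 10⁹)³
        = 1.19 × 10⁻⁷ m/s²

1.19 × 10⁻⁷ m/s²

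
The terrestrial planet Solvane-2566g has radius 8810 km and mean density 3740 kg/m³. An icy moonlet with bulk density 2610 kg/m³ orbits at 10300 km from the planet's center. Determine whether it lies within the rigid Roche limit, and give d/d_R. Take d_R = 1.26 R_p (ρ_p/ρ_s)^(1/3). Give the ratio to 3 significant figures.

d_R = 1.26 × (8810 km) × (3740/2610)^(1/3) = 12510 km
d/d_R = (10300) / (12510) = 0.823
Since d/d_R < 1, the body is inside the Roche limit.

inside; d/d_R ≈ 0.823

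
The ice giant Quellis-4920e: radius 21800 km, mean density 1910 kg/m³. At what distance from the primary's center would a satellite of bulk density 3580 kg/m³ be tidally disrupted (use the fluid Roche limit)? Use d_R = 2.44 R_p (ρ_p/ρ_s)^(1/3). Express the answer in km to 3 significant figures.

d_R = 2.44 × 21800 km × (1910/3580)^(1/3)
    = 43100 km

43100 km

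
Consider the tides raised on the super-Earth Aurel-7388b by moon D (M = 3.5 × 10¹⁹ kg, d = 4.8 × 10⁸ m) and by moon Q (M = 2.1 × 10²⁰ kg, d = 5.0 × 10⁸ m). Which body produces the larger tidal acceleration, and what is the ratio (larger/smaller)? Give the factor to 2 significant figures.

Moon Q, by a factor of ≈ 5.3

Compare M/d³ for the two perturbers:
Moon D: (3.5 × 10¹⁹) / (4.8 × 10⁸)³ = 3.165 × 10⁻⁷
Moon Q: (2.1 × 10²⁰) / (5.0 × 10⁸)³ = 1.680 × 10⁻⁶
Ratio (larger/smaller) = 5.3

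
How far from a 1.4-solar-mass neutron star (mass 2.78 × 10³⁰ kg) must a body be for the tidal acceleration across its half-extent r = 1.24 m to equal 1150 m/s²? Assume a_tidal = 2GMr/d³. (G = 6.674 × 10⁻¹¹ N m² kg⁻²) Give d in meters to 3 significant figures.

7.37 × 10⁵ m

2GMr/d³ = a_tidal  ⇒  d = (2GMr / a_tidal)^(1/3)
d = (2 × 6.674×10⁻¹¹ × (2.78 × 10³⁰) × (1.24) / (1150))^(1/3)
  = 7.37 × 10⁵ m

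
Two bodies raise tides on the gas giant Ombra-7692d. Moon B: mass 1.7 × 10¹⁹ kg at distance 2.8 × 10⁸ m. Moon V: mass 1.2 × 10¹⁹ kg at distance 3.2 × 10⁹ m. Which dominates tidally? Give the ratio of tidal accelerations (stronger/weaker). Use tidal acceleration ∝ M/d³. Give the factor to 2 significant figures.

Tidal stretch scales as M/d³; compute that for each body.
Moon B: (1.7 × 10¹⁹) / (2.8 × 10⁸)³ = 7.744 × 10⁻⁷
Moon V: (1.2 × 10¹⁹) / (3.2 × 10⁹)³ = 3.662 × 10⁻¹⁰
Ratio (larger/smaller) = 2100

Moon B, by a factor of ≈ 2100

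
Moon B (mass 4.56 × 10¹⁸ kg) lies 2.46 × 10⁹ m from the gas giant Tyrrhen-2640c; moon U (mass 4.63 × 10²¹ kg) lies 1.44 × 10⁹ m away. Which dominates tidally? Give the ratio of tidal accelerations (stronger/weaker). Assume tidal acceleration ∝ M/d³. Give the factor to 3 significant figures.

Moon U, by a factor of ≈ 5060

Tidal acceleration ∝ M/d³, so compare M/d³ for each.
Moon B: (4.56 × 10¹⁸) / (2.46 × 10⁹)³ = 3.063 × 10⁻¹⁰
Moon U: (4.63 × 10²¹) / (1.44 × 10⁹)³ = 1.551 × 10⁻⁶
Ratio (larger/smaller) = 5060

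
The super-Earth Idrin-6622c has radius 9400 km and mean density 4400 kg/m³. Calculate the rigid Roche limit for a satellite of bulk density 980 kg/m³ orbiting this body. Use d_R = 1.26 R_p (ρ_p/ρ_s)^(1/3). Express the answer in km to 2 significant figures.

d_R = 1.26 × 9400 km × (4400/980)^(1/3)
    = 20000 km

20000 km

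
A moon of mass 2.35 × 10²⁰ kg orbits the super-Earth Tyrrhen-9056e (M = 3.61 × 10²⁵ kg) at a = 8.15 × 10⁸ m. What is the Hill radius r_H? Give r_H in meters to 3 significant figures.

1.06 × 10⁷ m

r_H ≈ a (m/3M)^(1/3)
    = (8.15 × 10⁸) × (2.35 × 10²⁰ / (3 × 3.61 × 10²⁵))^(1/3)
    = 1.06 × 10⁷ m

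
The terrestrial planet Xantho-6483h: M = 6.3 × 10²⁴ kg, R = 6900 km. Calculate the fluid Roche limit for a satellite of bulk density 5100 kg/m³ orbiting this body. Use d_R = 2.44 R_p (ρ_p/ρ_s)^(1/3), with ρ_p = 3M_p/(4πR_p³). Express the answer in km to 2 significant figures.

ρ_p = 3M_p/(4πR_p³) = 3 × (6.3 × 10²⁴) / (4π × (6.9 × 10⁶ m)³) = 4600 kg/m³
d_R = 2.44 × 6900 km × (4600/5100)^(1/3)
    = 16000 km

16000 km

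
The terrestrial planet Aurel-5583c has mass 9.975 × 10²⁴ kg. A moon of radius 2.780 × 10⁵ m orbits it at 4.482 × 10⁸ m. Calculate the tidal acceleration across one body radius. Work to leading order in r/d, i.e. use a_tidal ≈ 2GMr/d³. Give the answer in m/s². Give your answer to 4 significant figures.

Since r ≪ d, expand the inverse-square field across one radius to get the leading 2GMr/d³ term.
Δa = 2GMr/d³
   = 2 × (6.674 × 10⁻¹¹) × (9.975 × 10²⁴) × (2.780 × 10⁵) / (4.482 × 10⁸)³
   = 4.111 × 10⁻⁶ m/s²

4.111 × 10⁻⁶ m/s²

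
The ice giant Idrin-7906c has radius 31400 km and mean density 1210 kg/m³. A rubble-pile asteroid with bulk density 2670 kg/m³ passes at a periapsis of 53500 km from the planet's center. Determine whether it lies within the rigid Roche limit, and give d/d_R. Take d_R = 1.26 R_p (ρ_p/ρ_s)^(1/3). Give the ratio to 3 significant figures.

outside; d/d_R ≈ 1.76

d_R = 1.26 × (31400 km) × (1210/2670)^(1/3) = 30390 km
d/d_R = (53500) / (30390) = 1.76
Since d/d_R > 1, the body is outside the Roche limit.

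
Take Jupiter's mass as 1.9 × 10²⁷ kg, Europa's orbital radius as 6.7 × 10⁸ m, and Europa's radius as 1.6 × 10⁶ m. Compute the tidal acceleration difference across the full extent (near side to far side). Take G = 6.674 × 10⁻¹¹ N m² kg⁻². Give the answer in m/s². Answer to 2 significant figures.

2.7 × 10⁻³ m/s²

The field gradient is 2GM/d³; across the full diameter 2r the difference is 4GMr/d³.
Δg = 4GMr/d³
   = 4 × (6.674 × 10⁻¹¹) × (1.9 × 10²⁷) × (1.6 × 10⁶) / (6.7 × 10⁸)³
   = 2.7 × 10⁻³ m/s²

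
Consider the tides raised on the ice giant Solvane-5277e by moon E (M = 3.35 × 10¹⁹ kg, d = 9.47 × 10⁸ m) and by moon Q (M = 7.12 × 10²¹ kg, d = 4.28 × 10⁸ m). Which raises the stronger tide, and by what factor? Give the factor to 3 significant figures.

Moon Q, by a factor of ≈ 2300

Compare M/d³ for the two perturbers:
Moon E: (3.35 × 10¹⁹) / (9.47 × 10⁸)³ = 3.945 × 10⁻⁸
Moon Q: (7.12 × 10²¹) / (4.28 × 10⁸)³ = 9.081 × 10⁻⁵
Ratio (larger/smaller) = 2300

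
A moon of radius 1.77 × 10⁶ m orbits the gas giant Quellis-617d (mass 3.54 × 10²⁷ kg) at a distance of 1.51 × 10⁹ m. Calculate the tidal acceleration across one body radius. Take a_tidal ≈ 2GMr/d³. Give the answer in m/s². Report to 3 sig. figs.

Δa = 2GMr/d³
   = 2 × (6.674 × 10⁻¹¹) × (3.54 × 10²⁷) × (1.77 × 10⁶) / (1.51 × 10⁹)³
   = 2.43 × 10⁻⁴ m/s²

2.43 × 10⁻⁴ m/s²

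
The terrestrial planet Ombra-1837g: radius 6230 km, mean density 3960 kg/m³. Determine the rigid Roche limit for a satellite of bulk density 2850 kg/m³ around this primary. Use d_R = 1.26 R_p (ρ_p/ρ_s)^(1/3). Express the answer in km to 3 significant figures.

8760 km

d_R = 1.26 × 6230 km × (3960/2850)^(1/3)
    = 8760 km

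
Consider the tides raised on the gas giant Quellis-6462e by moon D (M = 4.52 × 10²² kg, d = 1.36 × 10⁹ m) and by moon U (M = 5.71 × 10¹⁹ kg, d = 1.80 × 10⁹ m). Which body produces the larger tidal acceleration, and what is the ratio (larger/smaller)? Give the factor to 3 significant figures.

Moon D, by a factor of ≈ 1840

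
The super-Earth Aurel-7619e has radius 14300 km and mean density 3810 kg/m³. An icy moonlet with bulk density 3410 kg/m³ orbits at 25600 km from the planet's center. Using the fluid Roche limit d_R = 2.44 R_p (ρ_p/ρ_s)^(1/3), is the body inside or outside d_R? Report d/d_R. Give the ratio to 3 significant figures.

d_R = 2.44 × (14300 km) × (3810/3410)^(1/3) = 36210 km
d/d_R = (25600) / (36210) = 0.707
Since d/d_R < 1, the body is inside the Roche limit.

inside; d/d_R ≈ 0.707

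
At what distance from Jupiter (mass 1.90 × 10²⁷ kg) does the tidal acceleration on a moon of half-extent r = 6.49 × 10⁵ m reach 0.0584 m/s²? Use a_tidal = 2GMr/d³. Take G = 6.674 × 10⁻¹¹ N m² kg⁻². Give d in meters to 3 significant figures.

1.41 × 10⁸ m

2GMr/d³ = a_tidal  ⇒  d = (2GMr / a_tidal)^(1/3)
d = (2 × 6.674×10⁻¹¹ × (1.90 × 10²⁷) × (6.49 × 10⁵) / (0.0584))^(1/3)
  = 1.41 × 10⁸ m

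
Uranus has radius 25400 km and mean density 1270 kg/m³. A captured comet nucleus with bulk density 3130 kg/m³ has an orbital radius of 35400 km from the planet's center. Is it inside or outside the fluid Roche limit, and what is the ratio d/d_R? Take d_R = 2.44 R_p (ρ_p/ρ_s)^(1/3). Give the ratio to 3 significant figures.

inside; d/d_R ≈ 0.772

d_R = 2.44 × (25400 km) × (1270/3130)^(1/3) = 45880 km
d/d_R = (35400) / (45880) = 0.772
Since d/d_R < 1, the body is inside the Roche limit.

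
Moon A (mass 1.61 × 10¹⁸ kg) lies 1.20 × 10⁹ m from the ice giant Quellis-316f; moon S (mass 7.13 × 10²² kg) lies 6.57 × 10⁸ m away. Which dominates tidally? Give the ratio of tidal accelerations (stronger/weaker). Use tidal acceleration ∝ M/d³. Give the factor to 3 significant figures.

Tidal acceleration ∝ M/d³, so compare M/d³ for each.
Moon A: (1.61 × 10¹⁸) / (1.20 × 10⁹)³ = 9.317 × 10⁻¹⁰
Moon S: (7.13 × 10²²) / (6.57 × 10⁸)³ = 2.514 × 10⁻⁴
Ratio (larger/smaller) = 2.70 × 10⁵

Moon S, by a factor of ≈ 2.70 × 10⁵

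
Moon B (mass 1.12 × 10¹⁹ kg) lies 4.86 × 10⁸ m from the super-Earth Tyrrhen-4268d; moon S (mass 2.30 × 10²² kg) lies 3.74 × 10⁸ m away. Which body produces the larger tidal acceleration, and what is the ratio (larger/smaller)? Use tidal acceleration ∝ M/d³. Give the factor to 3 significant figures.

Moon S, by a factor of ≈ 4510

Compare M/d³ for the two perturbers:
Moon B: (1.12 × 10¹⁹) / (4.86 × 10⁸)³ = 9.757 × 10⁻⁸
Moon S: (2.30 × 10²²) / (3.74 × 10⁸)³ = 4.397 × 10⁻⁴
Ratio (larger/smaller) = 4510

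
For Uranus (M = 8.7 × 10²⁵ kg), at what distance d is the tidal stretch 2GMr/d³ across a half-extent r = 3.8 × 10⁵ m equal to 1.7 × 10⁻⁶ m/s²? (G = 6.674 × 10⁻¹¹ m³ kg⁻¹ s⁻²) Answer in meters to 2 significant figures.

1.4 × 10⁹ m

2GMr/d³ = a_tidal  ⇒  d = (2GMr / a_tidal)^(1/3)
d = (2 × 6.674×10⁻¹¹ × (8.7 × 10²⁵) × (3.8 × 10⁵) / (1.7 × 10⁻⁶))^(1/3)
  = 1.4 × 10⁹ m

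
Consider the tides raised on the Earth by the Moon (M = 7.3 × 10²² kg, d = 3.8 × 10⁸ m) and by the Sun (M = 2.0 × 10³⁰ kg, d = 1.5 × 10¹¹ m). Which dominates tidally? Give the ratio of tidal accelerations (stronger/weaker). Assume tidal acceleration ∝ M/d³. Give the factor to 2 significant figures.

The Moon, by a factor of ≈ 2.2

Tidal stretch scales as M/d³; compute that for each body.
The Moon: (7.3 × 10²²) / (3.8 × 10⁸)³ = 1.330 × 10⁻³
The Sun: (2.0 × 10³⁰) / (1.5 × 10¹¹)³ = 5.926 × 10⁻⁴
Ratio (larger/smaller) = 2.2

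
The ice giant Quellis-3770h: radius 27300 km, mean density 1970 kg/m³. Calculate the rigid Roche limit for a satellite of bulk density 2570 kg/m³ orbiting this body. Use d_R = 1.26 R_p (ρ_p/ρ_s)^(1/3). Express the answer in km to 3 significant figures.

d_R = 1.26 × 27300 km × (1970/2570)^(1/3)
    = 31500 km

31500 km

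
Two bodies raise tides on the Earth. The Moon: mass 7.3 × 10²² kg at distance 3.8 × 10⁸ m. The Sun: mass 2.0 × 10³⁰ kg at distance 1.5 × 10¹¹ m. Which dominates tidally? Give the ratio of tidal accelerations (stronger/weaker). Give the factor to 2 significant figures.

The Moon, by a factor of ≈ 2.2

The tide-raising term goes as M/d³ (the gradient of a 1/d² field).
The Moon: (7.3 × 10²²) / (3.8 × 10⁸)³ = 1.330 × 10⁻³
The Sun: (2.0 × 10³⁰) / (1.5 × 10¹¹)³ = 5.926 × 10⁻⁴
Ratio (larger/smaller) = 2.2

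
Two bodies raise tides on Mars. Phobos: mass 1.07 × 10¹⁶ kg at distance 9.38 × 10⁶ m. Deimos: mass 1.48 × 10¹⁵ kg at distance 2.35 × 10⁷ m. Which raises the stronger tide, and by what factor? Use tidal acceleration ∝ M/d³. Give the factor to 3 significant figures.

Compare M/d³ for the two perturbers:
Phobos: (1.07 × 10¹⁶) / (9.38 × 10⁶)³ = 1.297 × 10⁻⁵
Deimos: (1.48 × 10¹⁵) / (2.35 × 10⁷)³ = 1.140 × 10⁻⁷
Ratio (larger/smaller) = 114

Phobos, by a factor of ≈ 114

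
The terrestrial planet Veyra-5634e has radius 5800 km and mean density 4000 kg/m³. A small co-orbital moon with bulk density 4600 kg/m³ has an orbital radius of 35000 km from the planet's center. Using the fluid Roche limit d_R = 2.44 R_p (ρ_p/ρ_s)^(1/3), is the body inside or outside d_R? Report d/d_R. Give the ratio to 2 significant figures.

d_R = 2.44 × (5800 km) × (4000/4600)^(1/3) = 13510 km
d/d_R = (35000) / (13510) = 2.6
Since d/d_R > 1, the body is outside the Roche limit.

outside; d/d_R ≈ 2.6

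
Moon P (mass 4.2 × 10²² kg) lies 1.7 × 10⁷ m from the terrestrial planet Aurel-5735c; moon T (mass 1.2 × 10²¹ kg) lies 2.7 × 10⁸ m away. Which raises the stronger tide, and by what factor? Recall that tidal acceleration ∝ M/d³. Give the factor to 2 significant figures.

Moon P, by a factor of ≈ 1.4 × 10⁵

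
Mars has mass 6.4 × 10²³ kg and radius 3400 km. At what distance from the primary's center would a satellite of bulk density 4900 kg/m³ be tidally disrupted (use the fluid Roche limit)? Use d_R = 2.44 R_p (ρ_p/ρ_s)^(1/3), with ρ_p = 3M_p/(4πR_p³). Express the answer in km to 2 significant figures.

7700 km

ρ_p = 3M_p/(4πR_p³) = 3 × (6.4 × 10²³) / (4π × (3.4 × 10⁶ m)³) = 3900 kg/m³
d_R = 2.44 × 3400 km × (3900/4900)^(1/3)
    = 7700 km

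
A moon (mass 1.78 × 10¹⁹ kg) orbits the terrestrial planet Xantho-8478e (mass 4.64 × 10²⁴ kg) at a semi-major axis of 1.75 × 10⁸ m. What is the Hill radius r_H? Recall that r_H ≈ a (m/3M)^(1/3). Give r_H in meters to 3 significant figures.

1.90 × 10⁶ m

r_H ≈ a (m/3M)^(1/3)
    = (1.75 × 10⁸) × (1.78 × 10¹⁹ / (3 × 4.64 × 10²⁴))^(1/3)
    = 1.90 × 10⁶ m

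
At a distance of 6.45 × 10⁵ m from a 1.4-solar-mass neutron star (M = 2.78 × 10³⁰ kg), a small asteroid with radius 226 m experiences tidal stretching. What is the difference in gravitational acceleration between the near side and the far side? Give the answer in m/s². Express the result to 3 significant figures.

6.25 × 10⁵ m/s²

Δg = 4GMr/d³
   = 4 × (6.674 × 10⁻¹¹) × (2.78 × 10³⁰) × (226) / (6.45 × 10⁵)³
   = 6.25 × 10⁵ m/s²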